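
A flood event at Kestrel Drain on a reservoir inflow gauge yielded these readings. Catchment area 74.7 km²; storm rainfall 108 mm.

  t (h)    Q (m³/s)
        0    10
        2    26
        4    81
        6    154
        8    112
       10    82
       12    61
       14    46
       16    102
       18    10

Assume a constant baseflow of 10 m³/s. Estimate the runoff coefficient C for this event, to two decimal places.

ΣQ_DR = 584.0 m³/s; V = ΣQ_DR·Δt = 4.205 × 10^6 m³.
Runoff depth d = V / A = 56.29 mm.
C = d / P = 56.29 / 108 = 0.52.

C ≈ 0.52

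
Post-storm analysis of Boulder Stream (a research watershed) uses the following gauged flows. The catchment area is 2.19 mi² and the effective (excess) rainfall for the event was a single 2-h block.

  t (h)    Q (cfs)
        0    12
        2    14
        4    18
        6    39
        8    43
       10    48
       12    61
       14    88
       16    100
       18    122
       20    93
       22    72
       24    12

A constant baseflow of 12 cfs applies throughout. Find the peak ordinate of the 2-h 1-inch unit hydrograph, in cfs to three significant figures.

U_p ≈ 137 cfs

Direct runoff: 0.0, 2.0, 6.0, 27.0, 31.0, 36.0, 49.0, 76.0, 88.0, 110.0, 81.0, 60.0, 0.0 cfs; ΣQ_DR = 566.0 cfs, peak = 110.0 cfs.
Runoff depth d = ΣQ_DR·Δt / A = 566.0 × 7200 / (2.19 mi²) = 0.8010 in.
The 1-inch UH is the DRH scaled by (1 in)/d, so U_p = 110.0 × 1/0.8010 = 137 cfs.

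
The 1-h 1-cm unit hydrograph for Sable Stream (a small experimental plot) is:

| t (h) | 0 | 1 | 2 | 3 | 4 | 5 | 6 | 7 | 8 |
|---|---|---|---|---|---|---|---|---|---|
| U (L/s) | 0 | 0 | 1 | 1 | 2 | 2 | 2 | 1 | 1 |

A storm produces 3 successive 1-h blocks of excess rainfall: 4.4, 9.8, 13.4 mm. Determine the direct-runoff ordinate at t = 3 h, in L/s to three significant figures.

By discrete convolution, Q_j = Σ (P_i / 10 mm) · U_{j−i}.
At t = 3 h (j=3): Q = (4.4/10)·1 + (9.8/10)·1 + (13.4/10)·0 = 1.42 L/s.

Q ≈ 1.42 L/s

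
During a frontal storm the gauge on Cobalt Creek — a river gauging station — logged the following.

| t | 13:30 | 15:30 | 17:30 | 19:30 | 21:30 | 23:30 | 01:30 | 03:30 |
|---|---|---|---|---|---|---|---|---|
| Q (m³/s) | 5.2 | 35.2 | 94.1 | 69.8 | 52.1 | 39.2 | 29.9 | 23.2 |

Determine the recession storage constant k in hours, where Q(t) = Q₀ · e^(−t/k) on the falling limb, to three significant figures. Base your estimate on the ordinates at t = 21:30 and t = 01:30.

k ≈ 7.20 h

On the falling limb, Q drops from 52.1 to 29.9 m³/s between t = 21:30 and t = 01:30 (Δt = 4 h).
k = −Δt / ln(Q₂/Q₁) = −4 / ln(29.9/52.1) = 7.20 h.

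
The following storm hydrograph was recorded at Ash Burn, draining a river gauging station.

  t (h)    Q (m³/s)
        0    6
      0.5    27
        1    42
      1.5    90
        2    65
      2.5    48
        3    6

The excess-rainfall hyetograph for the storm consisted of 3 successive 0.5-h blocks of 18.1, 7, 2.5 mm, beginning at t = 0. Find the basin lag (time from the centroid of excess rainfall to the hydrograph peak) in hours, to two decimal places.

Centroid of excess rainfall: t_c = Σ P_i·t̄_i / ΣP_i = 0.4674 h (block centres at 0.25, 0.75, 1.25 h).
Hydrograph peak occurs at t = 1.5 h, so basin lag t_L = 1.5 − 0.4674 = 1.03 h.

t_L ≈ 1.03 h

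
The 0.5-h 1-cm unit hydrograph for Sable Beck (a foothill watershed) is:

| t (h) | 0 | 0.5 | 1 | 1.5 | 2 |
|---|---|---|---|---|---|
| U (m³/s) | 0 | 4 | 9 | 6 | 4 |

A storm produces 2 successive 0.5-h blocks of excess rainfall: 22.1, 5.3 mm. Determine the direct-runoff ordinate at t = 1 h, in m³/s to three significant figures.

Q ≈ 22.0 m³/s

By discrete convolution, Q_j = Σ (P_i / 10 mm) · U_{j−i}.
At t = 1 h (j=2): Q = (22.1/10)·9 + (5.3/10)·4 = 22.0 m³/s.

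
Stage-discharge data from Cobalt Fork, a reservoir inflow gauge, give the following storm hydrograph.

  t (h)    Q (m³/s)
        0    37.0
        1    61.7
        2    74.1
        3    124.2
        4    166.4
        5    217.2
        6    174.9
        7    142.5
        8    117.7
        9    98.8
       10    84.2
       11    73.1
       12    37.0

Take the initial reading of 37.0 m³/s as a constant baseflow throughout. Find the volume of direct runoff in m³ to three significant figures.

V ≈ 3.34 × 10^6 m³

Direct-runoff ordinates (Q − Q_b): 0.0, 24.7, 37.1, 87.2, 129.4, 180.2, 137.9, 105.5, 80.7, 61.8, 47.2, 36.1, 0.0 m³/s.
ΣQ_DR = 927.8 m³/s.
With Δt = 1 h = 3600 s, V = ΣQ_DR · Δt = 927.8 × 3600 = 3.34 × 10^6 m³.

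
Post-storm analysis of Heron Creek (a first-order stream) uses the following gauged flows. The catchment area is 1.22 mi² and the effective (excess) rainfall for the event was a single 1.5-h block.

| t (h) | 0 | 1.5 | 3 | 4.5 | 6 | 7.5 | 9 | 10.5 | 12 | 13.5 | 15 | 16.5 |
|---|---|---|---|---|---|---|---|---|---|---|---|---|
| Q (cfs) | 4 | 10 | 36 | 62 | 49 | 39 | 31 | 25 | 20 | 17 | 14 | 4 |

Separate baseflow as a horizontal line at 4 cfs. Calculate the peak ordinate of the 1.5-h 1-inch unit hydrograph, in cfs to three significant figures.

Direct runoff: 0.0, 6.0, 32.0, 58.0, 45.0, 35.0, 27.0, 21.0, 16.0, 13.0, 10.0, 0.0 cfs; ΣQ_DR = 263.0 cfs, peak = 58.0 cfs.
Runoff depth d = ΣQ_DR·Δt / A = 263.0 × 5400 / (1.22 mi²) = 0.5011 in.
The 1-inch UH is the DRH scaled by (1 in)/d, so U_p = 58.0 × 1/0.5011 = 116 cfs.

U_p ≈ 116 cfs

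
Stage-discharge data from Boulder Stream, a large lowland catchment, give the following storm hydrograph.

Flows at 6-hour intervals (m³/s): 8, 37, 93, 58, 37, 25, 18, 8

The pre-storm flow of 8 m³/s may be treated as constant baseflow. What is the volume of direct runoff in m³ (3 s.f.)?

Direct-runoff ordinates (Q − Q_b): 0.0, 29.0, 85.0, 50.0, 29.0, 17.0, 10.0, 0.0 m³/s.
ΣQ_DR = 220.0 m³/s.
With Δt = 6 h = 21600 s, V = ΣQ_DR · Δt = 220.0 × 21600 = 4.75 × 10^6 m³.

V ≈ 4.75 × 10^6 m³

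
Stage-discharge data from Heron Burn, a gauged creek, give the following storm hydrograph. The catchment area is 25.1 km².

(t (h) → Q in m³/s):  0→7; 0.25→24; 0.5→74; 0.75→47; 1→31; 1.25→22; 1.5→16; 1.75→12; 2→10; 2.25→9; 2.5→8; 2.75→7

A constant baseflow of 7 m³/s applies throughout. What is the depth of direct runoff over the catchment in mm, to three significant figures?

Direct runoff: 0.0, 17.0, 67.0, 40.0, 24.0, 15.0, 9.0, 5.0, 3.0, 2.0, 1.0, 0.0 m³/s; ΣQ_DR = 183.0 m³/s.
V = ΣQ_DR · Δt = 183.0 × 900 s = 1.647 × 10^5 m³.
Over A = 25.1 km², depth = V / A = 6.56 mm.

d ≈ 6.56 mm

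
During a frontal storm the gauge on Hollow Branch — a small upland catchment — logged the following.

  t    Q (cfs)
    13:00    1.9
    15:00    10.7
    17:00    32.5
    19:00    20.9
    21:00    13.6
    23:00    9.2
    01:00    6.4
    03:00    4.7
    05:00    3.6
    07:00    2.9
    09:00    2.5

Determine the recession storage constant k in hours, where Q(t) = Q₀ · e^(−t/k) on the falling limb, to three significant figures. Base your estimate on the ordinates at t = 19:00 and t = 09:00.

On the falling limb, Q drops from 20.9 to 2.5 cfs between t = 19:00 and t = 09:00 (Δt = 14 h).
k = −Δt / ln(Q₂/Q₁) = −14 / ln(2.5/20.9) = 6.59 h.

k ≈ 6.59 h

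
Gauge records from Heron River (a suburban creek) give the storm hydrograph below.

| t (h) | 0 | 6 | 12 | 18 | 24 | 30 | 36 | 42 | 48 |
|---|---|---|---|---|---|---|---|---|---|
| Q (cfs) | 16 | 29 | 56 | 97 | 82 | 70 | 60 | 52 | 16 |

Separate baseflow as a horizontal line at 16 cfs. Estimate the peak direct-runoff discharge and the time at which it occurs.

Subtracting baseflow gives direct-runoff ordinates: 0.0, 13.0, 40.0, 81.0, 66.0, 54.0, 44.0, 36.0, 0.0 cfs.
The maximum is 81.0 cfs, occurring at the reading for t = 18 h.

Q_p = 81.0 cfs at t = 18 h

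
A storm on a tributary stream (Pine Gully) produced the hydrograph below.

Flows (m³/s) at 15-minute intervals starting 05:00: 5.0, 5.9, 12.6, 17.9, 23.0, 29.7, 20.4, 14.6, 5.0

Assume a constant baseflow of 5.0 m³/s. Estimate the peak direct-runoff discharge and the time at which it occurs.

Q_p = 24.7 m³/s at t = 06:15

Subtracting baseflow gives direct-runoff ordinates: 0.0, 0.9, 7.6, 12.9, 18.0, 24.7, 15.4, 9.6, 0.0 m³/s.
The maximum is 24.7 m³/s, occurring at the reading for t = 06:15.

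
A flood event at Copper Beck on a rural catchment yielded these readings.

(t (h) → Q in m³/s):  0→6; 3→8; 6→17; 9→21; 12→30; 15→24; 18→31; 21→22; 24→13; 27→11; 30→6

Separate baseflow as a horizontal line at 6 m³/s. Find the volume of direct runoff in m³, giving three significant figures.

Direct-runoff ordinates (Q − Q_b): 0.0, 2.0, 11.0, 15.0, 24.0, 18.0, 25.0, 16.0, 7.0, 5.0, 0.0 m³/s.
ΣQ_DR = 123.0 m³/s.
With Δt = 3 h = 10800 s, V = ΣQ_DR · Δt = 123.0 × 10800 = 1.33 × 10^6 m³.

V ≈ 1.33 × 10^6 m³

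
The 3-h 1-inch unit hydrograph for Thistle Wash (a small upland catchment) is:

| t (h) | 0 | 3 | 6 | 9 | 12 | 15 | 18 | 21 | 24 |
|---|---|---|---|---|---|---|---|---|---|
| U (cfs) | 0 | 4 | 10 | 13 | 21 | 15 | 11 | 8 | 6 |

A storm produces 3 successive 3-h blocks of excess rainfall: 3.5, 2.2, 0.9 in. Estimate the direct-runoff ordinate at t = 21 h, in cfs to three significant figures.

Q ≈ 65.7 cfs

By discrete convolution, Q_j = Σ (P_i / 1 in) · U_{j−i}.
At t = 21 h (j=7): Q = (3.5/1)·8 + (2.2/1)·11 + (0.9/1)·15 = 65.7 cfs.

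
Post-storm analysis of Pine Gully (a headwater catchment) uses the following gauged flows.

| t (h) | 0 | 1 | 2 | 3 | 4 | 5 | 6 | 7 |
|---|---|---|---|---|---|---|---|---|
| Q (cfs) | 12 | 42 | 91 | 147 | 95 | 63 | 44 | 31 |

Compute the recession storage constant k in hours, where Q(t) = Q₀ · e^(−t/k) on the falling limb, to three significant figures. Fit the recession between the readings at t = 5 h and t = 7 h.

k ≈ 2.82 h

On the falling limb, Q drops from 63 to 31 cfs between t = 5 h and t = 7 h (Δt = 2 h).
k = −Δt / ln(Q₂/Q₁) = −2 / ln(31/63) = 2.82 h.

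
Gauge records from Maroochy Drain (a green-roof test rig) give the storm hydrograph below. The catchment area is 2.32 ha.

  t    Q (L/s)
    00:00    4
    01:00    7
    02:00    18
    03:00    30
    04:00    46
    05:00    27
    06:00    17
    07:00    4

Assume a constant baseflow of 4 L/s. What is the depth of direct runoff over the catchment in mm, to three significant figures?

d ≈ 18.8 mm

Direct runoff: 0.0, 3.0, 14.0, 26.0, 42.0, 23.0, 13.0, 0.0 L/s; ΣQ_DR = 121.0 L/s.
V = ΣQ_DR · Δt = 121.0 × 3600 s = 4.356 × 10^5 L.
Over A = 2.32 ha, depth = V / A = 18.8 mm.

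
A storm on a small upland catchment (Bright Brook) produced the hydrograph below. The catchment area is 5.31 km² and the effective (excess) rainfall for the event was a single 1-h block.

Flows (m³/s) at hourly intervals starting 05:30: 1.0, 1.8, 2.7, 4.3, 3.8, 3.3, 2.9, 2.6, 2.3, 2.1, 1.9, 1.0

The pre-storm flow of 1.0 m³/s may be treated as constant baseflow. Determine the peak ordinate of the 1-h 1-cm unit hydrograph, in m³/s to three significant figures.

Direct runoff: 0.0, 0.8, 1.7, 3.3, 2.8, 2.3, 1.9, 1.6, 1.3, 1.1, 0.9, 0.0 m³/s; ΣQ_DR = 17.70 m³/s, peak = 3.3 m³/s.
Runoff depth d = ΣQ_DR·Δt / A = 17.70 × 3600 / (5.31 km²) = 12.00 mm.
The 1-cm UH is the DRH scaled by (10 mm)/d, so U_p = 3.3 × 10/12.00 = 2.75 m³/s.

U_p ≈ 2.75 m³/s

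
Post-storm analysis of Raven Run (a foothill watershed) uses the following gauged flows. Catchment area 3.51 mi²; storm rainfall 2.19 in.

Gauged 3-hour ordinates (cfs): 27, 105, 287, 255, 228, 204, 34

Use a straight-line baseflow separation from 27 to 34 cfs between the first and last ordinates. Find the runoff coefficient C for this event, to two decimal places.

ΣQ_DR = 926.5 cfs; V = ΣQ_DR·Δt = 1.001 × 10^7 ft³.
Runoff depth d = V / A = 1.227 in.
C = d / P = 1.227 / 2.19 = 0.56.

C ≈ 0.56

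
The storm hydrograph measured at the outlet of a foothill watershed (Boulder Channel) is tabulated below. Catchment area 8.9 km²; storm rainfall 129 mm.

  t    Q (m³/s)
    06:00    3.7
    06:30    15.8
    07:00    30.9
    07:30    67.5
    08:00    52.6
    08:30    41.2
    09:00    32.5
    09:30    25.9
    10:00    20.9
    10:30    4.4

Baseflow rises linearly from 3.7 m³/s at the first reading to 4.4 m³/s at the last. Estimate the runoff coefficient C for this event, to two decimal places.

C ≈ 0.40

ΣQ_DR = 254.9 m³/s; V = ΣQ_DR·Δt = 4.588 × 10^5 m³.
Runoff depth d = V / A = 51.55 mm.
C = d / P = 51.55 / 129 = 0.40.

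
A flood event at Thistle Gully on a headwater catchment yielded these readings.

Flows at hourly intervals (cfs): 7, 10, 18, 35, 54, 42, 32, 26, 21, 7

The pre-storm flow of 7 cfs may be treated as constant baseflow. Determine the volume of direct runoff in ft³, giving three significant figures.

V ≈ 6.55 × 10^5 ft³

Direct-runoff ordinates (Q − Q_b): 0.0, 3.0, 11.0, 28.0, 47.0, 35.0, 25.0, 19.0, 14.0, 0.0 cfs.
ΣQ_DR = 182.0 cfs.
With Δt = 1 h = 3600 s, V = ΣQ_DR · Δt = 182.0 × 3600 = 6.55 × 10^5 ft³.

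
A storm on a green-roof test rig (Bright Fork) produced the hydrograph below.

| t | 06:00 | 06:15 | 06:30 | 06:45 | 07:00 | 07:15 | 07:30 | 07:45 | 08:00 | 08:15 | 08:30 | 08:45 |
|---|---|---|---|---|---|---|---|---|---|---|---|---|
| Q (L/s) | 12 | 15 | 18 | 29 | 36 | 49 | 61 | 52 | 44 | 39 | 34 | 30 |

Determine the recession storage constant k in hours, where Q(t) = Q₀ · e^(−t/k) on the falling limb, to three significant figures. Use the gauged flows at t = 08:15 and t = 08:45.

k ≈ 1.91 h

On the falling limb, Q drops from 39 to 30 L/s between t = 08:15 and t = 08:45 (Δt = 0.5 h).
k = −Δt / ln(Q₂/Q₁) = −0.5 / ln(30/39) = 1.91 h.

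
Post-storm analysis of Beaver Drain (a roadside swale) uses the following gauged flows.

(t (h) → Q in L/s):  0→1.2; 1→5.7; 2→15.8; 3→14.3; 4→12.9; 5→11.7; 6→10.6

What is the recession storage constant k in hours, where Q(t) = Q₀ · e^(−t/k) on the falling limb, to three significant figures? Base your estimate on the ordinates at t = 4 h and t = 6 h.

On the falling limb, Q drops from 12.9 to 10.6 L/s between t = 4 h and t = 6 h (Δt = 2 h).
k = −Δt / ln(Q₂/Q₁) = −2 / ln(10.6/12.9) = 10.2 h.

k ≈ 10.2 h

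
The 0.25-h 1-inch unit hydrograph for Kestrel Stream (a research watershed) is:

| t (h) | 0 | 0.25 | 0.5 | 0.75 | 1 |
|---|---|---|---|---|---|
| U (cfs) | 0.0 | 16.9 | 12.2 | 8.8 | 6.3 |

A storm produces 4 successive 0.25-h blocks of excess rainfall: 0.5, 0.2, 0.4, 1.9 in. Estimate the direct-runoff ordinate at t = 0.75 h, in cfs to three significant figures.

By discrete convolution, Q_j = Σ (P_i / 1 in) · U_{j−i}.
At t = 0.75 h (j=3): Q = (0.5/1)·8.8 + (0.2/1)·12.2 + (0.4/1)·16.9 + (1.9/1)·0.0 = 13.6 cfs.

Q ≈ 13.6 cfs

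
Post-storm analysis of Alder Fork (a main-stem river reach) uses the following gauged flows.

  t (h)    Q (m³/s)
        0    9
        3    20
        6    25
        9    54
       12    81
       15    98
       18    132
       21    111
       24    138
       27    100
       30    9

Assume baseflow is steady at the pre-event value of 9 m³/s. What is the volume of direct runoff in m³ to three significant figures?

V ≈ 7.32 × 10^6 m³

Direct-runoff ordinates (Q − Q_b): 0.0, 11.0, 16.0, 45.0, 72.0, 89.0, 123.0, 102.0, 129.0, 91.0, 0.0 m³/s.
ΣQ_DR = 678.0 m³/s.
With Δt = 3 h = 10800 s, V = ΣQ_DR · Δt = 678.0 × 10800 = 7.32 × 10^6 m³.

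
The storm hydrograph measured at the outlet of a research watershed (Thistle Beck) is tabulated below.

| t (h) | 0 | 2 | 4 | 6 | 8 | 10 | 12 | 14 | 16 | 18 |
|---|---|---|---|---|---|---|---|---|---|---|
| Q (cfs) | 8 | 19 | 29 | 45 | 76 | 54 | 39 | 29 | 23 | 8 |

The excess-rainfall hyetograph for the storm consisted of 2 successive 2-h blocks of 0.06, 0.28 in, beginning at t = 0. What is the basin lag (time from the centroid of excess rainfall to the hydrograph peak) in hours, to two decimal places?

Centroid of excess rainfall: t_c = Σ P_i·t̄_i / ΣP_i = 2.6471 h (block centres at 1, 3 h).
Hydrograph peak occurs at t = 8 h, so basin lag t_L = 8 − 2.6471 = 5.35 h.

t_L ≈ 5.35 h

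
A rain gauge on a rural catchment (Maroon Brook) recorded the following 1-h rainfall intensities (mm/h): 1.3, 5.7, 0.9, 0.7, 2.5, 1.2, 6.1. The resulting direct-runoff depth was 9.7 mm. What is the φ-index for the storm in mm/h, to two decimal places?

Only the 3 blocks with intensity above φ contribute runoff: 5.7, 2.5, 6.1 mm/h.
Σ(I−φ)·Δt = d  ⇒  (5.7+2.5+6.1 − 3φ)·1 = 9.7
φ = (14.30 − 9.7/1) / 3 = 1.53 mm/h.

φ ≈ 1.53 mm/h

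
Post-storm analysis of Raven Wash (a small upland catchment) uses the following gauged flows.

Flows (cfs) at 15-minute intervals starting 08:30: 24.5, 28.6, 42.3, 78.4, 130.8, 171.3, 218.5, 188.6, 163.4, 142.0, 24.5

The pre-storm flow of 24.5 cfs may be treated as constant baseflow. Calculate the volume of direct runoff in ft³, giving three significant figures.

V ≈ 8.49 × 10^5 ft³

Direct-runoff ordinates (Q − Q_b): 0.0, 4.1, 17.8, 53.9, 106.3, 146.8, 194.0, 164.1, 138.9, 117.5, 0.0 cfs.
ΣQ_DR = 943.4 cfs.
With Δt = 0.25 h = 900 s, V = ΣQ_DR · Δt = 943.4 × 900 = 8.49 × 10^5 ft³.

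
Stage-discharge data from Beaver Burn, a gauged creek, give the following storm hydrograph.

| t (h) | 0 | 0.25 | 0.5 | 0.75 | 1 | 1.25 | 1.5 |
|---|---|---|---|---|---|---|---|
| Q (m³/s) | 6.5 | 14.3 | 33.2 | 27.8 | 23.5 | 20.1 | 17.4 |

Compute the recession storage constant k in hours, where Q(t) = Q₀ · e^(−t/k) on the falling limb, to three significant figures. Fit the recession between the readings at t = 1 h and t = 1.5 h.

k ≈ 1.66 h

On the falling limb, Q drops from 23.5 to 17.4 m³/s between t = 1 h and t = 1.5 h (Δt = 0.5 h).
k = −Δt / ln(Q₂/Q₁) = −0.5 / ln(17.4/23.5) = 1.66 h.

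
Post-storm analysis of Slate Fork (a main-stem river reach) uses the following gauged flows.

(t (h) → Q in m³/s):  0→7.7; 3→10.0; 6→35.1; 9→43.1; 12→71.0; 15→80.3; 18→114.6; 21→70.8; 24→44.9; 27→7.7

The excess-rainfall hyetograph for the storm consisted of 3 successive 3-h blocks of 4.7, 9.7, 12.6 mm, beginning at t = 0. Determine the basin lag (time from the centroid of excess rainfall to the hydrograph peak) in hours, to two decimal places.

t_L ≈ 12.62 h

Centroid of excess rainfall: t_c = Σ P_i·t̄_i / ΣP_i = 5.3778 h (block centres at 1.5, 4.5, 7.5 h).
Hydrograph peak occurs at t = 18 h, so basin lag t_L = 18 − 5.3778 = 12.62 h.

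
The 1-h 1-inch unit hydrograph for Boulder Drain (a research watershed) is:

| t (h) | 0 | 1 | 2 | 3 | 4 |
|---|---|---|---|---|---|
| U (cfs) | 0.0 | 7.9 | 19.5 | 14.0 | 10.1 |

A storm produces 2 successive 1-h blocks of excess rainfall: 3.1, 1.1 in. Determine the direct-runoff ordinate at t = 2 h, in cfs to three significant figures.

By discrete convolution, Q_j = Σ (P_i / 1 in) · U_{j−i}.
At t = 2 h (j=2): Q = (3.1/1)·19.5 + (1.1/1)·7.9 = 69.1 cfs.

Q ≈ 69.1 cfs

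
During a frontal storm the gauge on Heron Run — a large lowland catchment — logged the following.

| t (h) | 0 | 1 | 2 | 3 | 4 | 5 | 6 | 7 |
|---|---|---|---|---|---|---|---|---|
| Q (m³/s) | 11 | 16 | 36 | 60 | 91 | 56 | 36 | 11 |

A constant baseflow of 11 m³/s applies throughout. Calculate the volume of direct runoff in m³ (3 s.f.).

V ≈ 8.24 × 10^5 m³

Direct-runoff ordinates (Q − Q_b): 0.0, 5.0, 25.0, 49.0, 80.0, 45.0, 25.0, 0.0 m³/s.
ΣQ_DR = 229.0 m³/s.
With Δt = 1 h = 3600 s, V = ΣQ_DR · Δt = 229.0 × 3600 = 8.24 × 10^5 m³.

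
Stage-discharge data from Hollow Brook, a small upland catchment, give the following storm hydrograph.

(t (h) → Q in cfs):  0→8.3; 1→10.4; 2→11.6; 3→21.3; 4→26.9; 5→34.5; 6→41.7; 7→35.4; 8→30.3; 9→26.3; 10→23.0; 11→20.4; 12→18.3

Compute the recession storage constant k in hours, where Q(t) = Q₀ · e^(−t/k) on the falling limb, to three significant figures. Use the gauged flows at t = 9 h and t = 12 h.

k ≈ 8.27 h

On the falling limb, Q drops from 26.3 to 18.3 cfs between t = 9 h and t = 12 h (Δt = 3 h).
k = −Δt / ln(Q₂/Q₁) = −3 / ln(18.3/26.3) = 8.27 h.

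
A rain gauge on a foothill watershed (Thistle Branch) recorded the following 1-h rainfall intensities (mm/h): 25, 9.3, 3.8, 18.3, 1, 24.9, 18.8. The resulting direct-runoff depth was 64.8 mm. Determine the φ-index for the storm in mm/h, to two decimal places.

Only the 5 blocks with intensity above φ contribute runoff: 25, 9.3, 18.3, 24.9, 18.8 mm/h.
Σ(I−φ)·Δt = d  ⇒  (25+9.3+18.3+24.9+18.8 − 5φ)·1 = 64.8
φ = (96.30 − 64.8/1) / 5 = 6.30 mm/h.

φ ≈ 6.30 mm/h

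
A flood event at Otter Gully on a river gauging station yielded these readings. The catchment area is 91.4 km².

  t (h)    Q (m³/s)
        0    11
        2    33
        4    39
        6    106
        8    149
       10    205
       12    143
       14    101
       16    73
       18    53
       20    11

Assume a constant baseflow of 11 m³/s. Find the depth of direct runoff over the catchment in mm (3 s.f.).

d ≈ 63.3 mm

Direct runoff: 0.0, 22.0, 28.0, 95.0, 138.0, 194.0, 132.0, 90.0, 62.0, 42.0, 0.0 m³/s; ΣQ_DR = 803.0 m³/s.
V = ΣQ_DR · Δt = 803.0 × 7200 s = 5.782 × 10^6 m³.
Over A = 91.4 km², depth = V / A = 63.3 mm.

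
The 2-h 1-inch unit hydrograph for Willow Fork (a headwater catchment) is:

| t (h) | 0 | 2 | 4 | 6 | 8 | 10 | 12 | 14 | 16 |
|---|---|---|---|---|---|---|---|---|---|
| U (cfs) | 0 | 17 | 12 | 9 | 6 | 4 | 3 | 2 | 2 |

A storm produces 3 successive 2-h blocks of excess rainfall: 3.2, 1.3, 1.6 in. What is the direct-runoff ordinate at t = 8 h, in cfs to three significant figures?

By discrete convolution, Q_j = Σ (P_i / 1 in) · U_{j−i}.
At t = 8 h (j=4): Q = (3.2/1)·6 + (1.3/1)·9 + (1.6/1)·12 = 50.1 cfs.

Q ≈ 50.1 cfs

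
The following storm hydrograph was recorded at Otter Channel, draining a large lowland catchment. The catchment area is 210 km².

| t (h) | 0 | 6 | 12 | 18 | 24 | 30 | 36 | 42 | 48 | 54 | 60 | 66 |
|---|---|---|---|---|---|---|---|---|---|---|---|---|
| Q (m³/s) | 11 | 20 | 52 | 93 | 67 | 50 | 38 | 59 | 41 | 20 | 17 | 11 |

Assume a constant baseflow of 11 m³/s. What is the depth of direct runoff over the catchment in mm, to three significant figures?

Direct runoff: 0.0, 9.0, 41.0, 82.0, 56.0, 39.0, 27.0, 48.0, 30.0, 9.0, 6.0, 0.0 m³/s; ΣQ_DR = 347.0 m³/s.
V = ΣQ_DR · Δt = 347.0 × 21600 s = 7.495 × 10^6 m³.
Over A = 210 km², depth = V / A = 35.7 mm.

d ≈ 35.7 mm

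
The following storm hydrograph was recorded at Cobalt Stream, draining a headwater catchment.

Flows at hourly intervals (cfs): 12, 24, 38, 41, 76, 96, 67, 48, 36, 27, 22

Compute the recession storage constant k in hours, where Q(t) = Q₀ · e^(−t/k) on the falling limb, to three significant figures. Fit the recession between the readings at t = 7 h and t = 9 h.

On the falling limb, Q drops from 48 to 27 cfs between t = 7 h and t = 9 h (Δt = 2 h).
k = −Δt / ln(Q₂/Q₁) = −2 / ln(27/48) = 3.48 h.

k ≈ 3.48 h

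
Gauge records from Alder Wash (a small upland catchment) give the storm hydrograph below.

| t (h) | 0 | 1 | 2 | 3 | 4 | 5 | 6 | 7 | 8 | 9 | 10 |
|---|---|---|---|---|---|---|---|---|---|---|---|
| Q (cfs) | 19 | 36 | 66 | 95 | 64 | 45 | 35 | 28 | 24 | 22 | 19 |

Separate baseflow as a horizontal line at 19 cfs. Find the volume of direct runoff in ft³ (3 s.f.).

V ≈ 8.78 × 10^5 ft³

Direct-runoff ordinates (Q − Q_b): 0.0, 17.0, 47.0, 76.0, 45.0, 26.0, 16.0, 9.0, 5.0, 3.0, 0.0 cfs.
ΣQ_DR = 244.0 cfs.
With Δt = 1 h = 3600 s, V = ΣQ_DR · Δt = 244.0 × 3600 = 8.78 × 10^5 ft³.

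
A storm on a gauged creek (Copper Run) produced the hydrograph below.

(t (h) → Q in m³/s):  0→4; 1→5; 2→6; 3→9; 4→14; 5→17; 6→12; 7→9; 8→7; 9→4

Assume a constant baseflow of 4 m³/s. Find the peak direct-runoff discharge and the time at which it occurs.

Subtracting baseflow gives direct-runoff ordinates: 0.0, 1.0, 2.0, 5.0, 10.0, 13.0, 8.0, 5.0, 3.0, 0.0 m³/s.
The maximum is 13.0 m³/s, occurring at the reading for t = 5 h.

Q_p = 13.0 m³/s at t = 5 h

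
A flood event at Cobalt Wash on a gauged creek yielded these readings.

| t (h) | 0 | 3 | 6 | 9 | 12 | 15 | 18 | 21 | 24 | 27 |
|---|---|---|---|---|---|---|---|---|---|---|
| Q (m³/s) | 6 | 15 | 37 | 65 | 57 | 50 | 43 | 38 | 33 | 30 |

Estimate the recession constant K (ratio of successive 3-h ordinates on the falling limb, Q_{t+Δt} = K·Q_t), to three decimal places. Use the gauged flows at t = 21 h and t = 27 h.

K ≈ 0.889

Using the recession-limb readings at t = 21 h and t = 27 h: Q falls from 38 to 30 m³/s over 2 intervals.
K = (Q₂/Q₁)^(1/2) = (30/38)^(1/2) = 0.889.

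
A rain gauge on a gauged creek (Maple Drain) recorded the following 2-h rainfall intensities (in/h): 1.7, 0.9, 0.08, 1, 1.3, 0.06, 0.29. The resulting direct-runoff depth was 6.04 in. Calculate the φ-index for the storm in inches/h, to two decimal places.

φ ≈ 0.47 in/h

Only the 4 blocks with intensity above φ contribute runoff: 1.7, 0.9, 1, 1.3 in/h.
Σ(I−φ)·Δt = d  ⇒  (1.7+0.9+1+1.3 − 4φ)·2 = 6.04
φ = (4.900 − 6.04/2) / 4 = 0.47 in/h.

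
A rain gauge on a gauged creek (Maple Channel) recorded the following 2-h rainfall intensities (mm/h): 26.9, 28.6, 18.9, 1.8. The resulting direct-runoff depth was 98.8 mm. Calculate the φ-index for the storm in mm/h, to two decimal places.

φ ≈ 8.33 mm/h

Only the 3 blocks with intensity above φ contribute runoff: 26.9, 28.6, 18.9 mm/h.
Σ(I−φ)·Δt = d  ⇒  (26.9+28.6+18.9 − 3φ)·2 = 98.8
φ = (74.40 − 98.8/2) / 3 = 8.33 mm/h.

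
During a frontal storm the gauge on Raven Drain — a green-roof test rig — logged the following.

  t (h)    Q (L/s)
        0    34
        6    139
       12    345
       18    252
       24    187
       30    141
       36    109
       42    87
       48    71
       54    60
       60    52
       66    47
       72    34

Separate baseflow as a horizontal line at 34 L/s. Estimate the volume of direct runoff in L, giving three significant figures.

Direct-runoff ordinates (Q − Q_b): 0.0, 105.0, 311.0, 218.0, 153.0, 107.0, 75.0, 53.0, 37.0, 26.0, 18.0, 13.0, 0.0 L/s.
ΣQ_DR = 1116 L/s.
With Δt = 6 h = 21600 s, V = ΣQ_DR · Δt = 1116 × 21600 = 2.41 × 10^7 L.

V ≈ 2.41 × 10^7 L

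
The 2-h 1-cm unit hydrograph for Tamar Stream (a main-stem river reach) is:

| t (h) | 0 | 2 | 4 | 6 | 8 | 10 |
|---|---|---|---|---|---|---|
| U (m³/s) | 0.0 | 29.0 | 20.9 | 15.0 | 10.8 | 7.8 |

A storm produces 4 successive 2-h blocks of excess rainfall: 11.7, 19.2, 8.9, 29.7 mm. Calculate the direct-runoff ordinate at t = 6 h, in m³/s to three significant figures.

Q ≈ 83.5 m³/s

By discrete convolution, Q_j = Σ (P_i / 10 mm) · U_{j−i}.
At t = 6 h (j=3): Q = (11.7/10)·15.0 + (19.2/10)·20.9 + (8.9/10)·29.0 + (29.7/10)·0.0 = 83.5 m³/s.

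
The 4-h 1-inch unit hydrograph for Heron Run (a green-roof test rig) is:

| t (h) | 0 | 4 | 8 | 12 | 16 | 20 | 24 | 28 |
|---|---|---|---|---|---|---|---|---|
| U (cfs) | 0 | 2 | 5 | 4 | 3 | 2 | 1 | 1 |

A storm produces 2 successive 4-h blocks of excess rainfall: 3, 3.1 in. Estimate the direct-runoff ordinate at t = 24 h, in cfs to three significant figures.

By discrete convolution, Q_j = Σ (P_i / 1 in) · U_{j−i}.
At t = 24 h (j=6): Q = (3/1)·1 + (3.1/1)·2 = 9.20 cfs.

Q ≈ 9.20 cfs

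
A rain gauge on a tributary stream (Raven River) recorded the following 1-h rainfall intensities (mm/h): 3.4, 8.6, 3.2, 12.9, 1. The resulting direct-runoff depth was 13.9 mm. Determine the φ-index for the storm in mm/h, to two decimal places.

Only the 2 blocks with intensity above φ contribute runoff: 8.6, 12.9 mm/h.
Σ(I−φ)·Δt = d  ⇒  (8.6+12.9 − 2φ)·1 = 13.9
φ = (21.50 − 13.9/1) / 2 = 3.80 mm/h.

φ ≈ 3.80 mm/h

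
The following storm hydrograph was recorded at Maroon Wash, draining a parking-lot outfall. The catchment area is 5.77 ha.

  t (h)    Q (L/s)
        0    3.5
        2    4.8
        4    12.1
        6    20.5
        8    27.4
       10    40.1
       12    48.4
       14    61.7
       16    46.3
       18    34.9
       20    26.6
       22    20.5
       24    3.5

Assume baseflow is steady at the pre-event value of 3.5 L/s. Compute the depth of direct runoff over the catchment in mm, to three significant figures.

Direct runoff: 0.0, 1.3, 8.6, 17.0, 23.9, 36.6, 44.9, 58.2, 42.8, 31.4, 23.1, 17.0, 0.0 L/s; ΣQ_DR = 304.8 L/s.
V = ΣQ_DR · Δt = 304.8 × 7200 s = 2.195 × 10^6 L.
Over A = 5.77 ha, depth = V / A = 38.0 mm.

d ≈ 38.0 mm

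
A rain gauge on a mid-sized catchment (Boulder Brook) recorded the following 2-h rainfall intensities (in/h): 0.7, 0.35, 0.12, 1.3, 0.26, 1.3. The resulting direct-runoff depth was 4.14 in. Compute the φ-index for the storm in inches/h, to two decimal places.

φ ≈ 0.41 in/h

Only the 3 blocks with intensity above φ contribute runoff: 0.7, 1.3, 1.3 in/h.
Σ(I−φ)·Δt = d  ⇒  (0.7+1.3+1.3 − 3φ)·2 = 4.14
φ = (3.300 − 4.14/2) / 3 = 0.41 in/h.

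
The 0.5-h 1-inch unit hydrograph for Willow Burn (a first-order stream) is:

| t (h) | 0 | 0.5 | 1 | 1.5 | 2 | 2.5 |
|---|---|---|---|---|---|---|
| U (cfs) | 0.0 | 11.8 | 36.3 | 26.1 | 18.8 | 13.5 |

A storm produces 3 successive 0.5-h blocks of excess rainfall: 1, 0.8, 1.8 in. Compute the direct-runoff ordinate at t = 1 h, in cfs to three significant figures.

By discrete convolution, Q_j = Σ (P_i / 1 in) · U_{j−i}.
At t = 1 h (j=2): Q = (1/1)·36.3 + (0.8/1)·11.8 + (1.8/1)·0.0 = 45.7 cfs.

Q ≈ 45.7 cfs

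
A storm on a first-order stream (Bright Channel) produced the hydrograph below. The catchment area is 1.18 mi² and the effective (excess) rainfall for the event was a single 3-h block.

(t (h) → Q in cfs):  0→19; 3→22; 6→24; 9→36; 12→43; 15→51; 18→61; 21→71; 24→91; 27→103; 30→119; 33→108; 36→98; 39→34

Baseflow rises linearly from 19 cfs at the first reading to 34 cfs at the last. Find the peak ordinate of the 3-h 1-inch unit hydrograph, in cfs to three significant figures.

Direct runoff: 0.00, 1.85, 2.69, 13.54, 19.38, 26.23, 35.08, 43.92, 62.77, 73.62, 88.46, 76.31, 65.15, 0.00 cfs; ΣQ_DR = 509.0 cfs, peak = 88.46 cfs.
Runoff depth d = ΣQ_DR·Δt / A = 509.0 × 10800 / (1.18 mi²) = 2.005 in.
The 1-inch UH is the DRH scaled by (1 in)/d, so U_p = 88.46 × 1/2.005 = 44.1 cfs.

U_p ≈ 44.1 cfs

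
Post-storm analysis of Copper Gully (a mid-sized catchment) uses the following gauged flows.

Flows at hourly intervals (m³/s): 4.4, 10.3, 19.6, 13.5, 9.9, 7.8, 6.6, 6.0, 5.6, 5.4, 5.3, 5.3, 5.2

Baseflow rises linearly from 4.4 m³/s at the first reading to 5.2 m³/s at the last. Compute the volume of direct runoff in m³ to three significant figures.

Direct-runoff ordinates (Q − Q_b): 0.00, 5.83, 15.07, 8.90, 5.23, 3.07, 1.80, 1.13, 0.67, 0.40, 0.23, 0.17, 0.00 m³/s.
ΣQ_DR = 42.50 m³/s.
With Δt = 1 h = 3600 s, V = ΣQ_DR · Δt = 42.50 × 3600 = 1.53 × 10^5 m³.

V ≈ 1.53 × 10^5 m³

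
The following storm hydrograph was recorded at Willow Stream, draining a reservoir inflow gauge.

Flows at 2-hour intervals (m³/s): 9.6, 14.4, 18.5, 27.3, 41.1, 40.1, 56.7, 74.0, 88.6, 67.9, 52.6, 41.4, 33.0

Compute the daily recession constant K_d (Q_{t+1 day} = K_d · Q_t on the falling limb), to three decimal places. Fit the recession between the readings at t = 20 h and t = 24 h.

K_d ≈ 0.061

Between t = 20 h and t = 24 h the flow falls from 52.6 to 33.0 m³/s over 2×2 h = 4 h.
Per-interval ratio K = (33.0/52.6)^(1/2) = 0.7921; K_d = K^(24/2) = 0.061.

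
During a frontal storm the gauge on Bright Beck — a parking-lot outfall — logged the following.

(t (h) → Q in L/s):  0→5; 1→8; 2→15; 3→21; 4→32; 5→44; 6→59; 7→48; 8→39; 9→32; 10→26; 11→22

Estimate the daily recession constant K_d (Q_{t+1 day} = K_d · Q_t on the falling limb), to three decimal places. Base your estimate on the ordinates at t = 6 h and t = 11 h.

K_d ≈ 0.009

Between t = 6 h and t = 11 h the flow falls from 59 to 22 L/s over 5×1 h = 5 h.
Per-interval ratio K = (22/59)^(1/5) = 0.8209; K_d = K^(24/1) = 0.009.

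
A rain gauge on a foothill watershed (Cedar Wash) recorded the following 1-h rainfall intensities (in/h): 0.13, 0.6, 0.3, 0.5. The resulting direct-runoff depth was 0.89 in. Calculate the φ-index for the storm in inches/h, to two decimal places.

φ ≈ 0.17 in/h

Only the 3 blocks with intensity above φ contribute runoff: 0.6, 0.3, 0.5 in/h.
Σ(I−φ)·Δt = d  ⇒  (0.6+0.3+0.5 − 3φ)·1 = 0.89
φ = (1.400 − 0.89/1) / 3 = 0.17 in/h.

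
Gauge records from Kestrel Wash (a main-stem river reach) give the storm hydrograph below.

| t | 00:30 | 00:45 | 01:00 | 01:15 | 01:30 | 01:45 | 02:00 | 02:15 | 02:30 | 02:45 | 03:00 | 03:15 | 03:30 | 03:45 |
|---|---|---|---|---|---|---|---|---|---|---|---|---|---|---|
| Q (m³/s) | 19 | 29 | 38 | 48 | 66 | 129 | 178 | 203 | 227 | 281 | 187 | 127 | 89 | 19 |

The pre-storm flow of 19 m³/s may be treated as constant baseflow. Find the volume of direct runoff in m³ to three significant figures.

Direct-runoff ordinates (Q − Q_b): 0.0, 10.0, 19.0, 29.0, 47.0, 110.0, 159.0, 184.0, 208.0, 262.0, 168.0, 108.0, 70.0, 0.0 m³/s.
ΣQ_DR = 1374 m³/s.
With Δt = 0.25 h = 900 s, V = ΣQ_DR · Δt = 1374 × 900 = 1.24 × 10^6 m³.

V ≈ 1.24 × 10^6 m³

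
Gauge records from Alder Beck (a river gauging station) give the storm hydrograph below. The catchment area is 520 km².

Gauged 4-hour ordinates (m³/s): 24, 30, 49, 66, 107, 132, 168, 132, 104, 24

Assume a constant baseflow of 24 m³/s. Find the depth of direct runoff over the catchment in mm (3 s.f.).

Direct runoff: 0.0, 6.0, 25.0, 42.0, 83.0, 108.0, 144.0, 108.0, 80.0, 0.0 m³/s; ΣQ_DR = 596.0 m³/s.
V = ΣQ_DR · Δt = 596.0 × 14400 s = 8.582 × 10^6 m³.
Over A = 520 km², depth = V / A = 16.5 mm.

d ≈ 16.5 mm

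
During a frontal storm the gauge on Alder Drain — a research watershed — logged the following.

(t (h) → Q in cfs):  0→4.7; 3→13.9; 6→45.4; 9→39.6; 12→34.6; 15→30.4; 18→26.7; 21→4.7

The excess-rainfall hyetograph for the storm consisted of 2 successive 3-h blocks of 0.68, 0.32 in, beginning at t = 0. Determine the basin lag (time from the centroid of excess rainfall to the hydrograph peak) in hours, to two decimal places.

t_L ≈ 3.54 h

Centroid of excess rainfall: t_c = Σ P_i·t̄_i / ΣP_i = 2.4600 h (block centres at 1.5, 4.5 h).
Hydrograph peak occurs at t = 6 h, so basin lag t_L = 6 − 2.4600 = 3.54 h.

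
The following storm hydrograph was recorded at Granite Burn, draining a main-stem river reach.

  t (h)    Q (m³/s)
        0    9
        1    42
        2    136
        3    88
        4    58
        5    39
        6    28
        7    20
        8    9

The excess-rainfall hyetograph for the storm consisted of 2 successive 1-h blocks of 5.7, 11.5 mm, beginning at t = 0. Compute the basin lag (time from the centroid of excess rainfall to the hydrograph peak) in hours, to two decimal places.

t_L ≈ 0.83 h

Centroid of excess rainfall: t_c = Σ P_i·t̄_i / ΣP_i = 1.1686 h (block centres at 0.5, 1.5 h).
Hydrograph peak occurs at t = 2 h, so basin lag t_L = 2 − 1.1686 = 0.83 h.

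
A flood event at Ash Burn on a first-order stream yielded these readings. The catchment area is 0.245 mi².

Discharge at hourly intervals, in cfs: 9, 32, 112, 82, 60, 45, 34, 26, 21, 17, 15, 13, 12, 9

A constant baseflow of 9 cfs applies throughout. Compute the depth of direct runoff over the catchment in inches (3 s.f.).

d ≈ 2.28 in

Direct runoff: 0.0, 23.0, 103.0, 73.0, 51.0, 36.0, 25.0, 17.0, 12.0, 8.0, 6.0, 4.0, 3.0, 0.0 cfs; ΣQ_DR = 361.0 cfs.
V = ΣQ_DR · Δt = 361.0 × 3600 s = 1.300 × 10^6 ft³.
Over A = 0.245 mi², depth = V / A = 2.28 in.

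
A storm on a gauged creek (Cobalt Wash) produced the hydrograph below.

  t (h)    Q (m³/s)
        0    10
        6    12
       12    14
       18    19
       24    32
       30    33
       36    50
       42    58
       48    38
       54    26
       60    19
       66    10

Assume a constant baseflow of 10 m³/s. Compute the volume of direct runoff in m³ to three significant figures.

V ≈ 4.34 × 10^6 m³

Direct-runoff ordinates (Q − Q_b): 0.0, 2.0, 4.0, 9.0, 22.0, 23.0, 40.0, 48.0, 28.0, 16.0, 9.0, 0.0 m³/s.
ΣQ_DR = 201.0 m³/s.
With Δt = 6 h = 21600 s, V = ΣQ_DR · Δt = 201.0 × 21600 = 4.34 × 10^6 m³.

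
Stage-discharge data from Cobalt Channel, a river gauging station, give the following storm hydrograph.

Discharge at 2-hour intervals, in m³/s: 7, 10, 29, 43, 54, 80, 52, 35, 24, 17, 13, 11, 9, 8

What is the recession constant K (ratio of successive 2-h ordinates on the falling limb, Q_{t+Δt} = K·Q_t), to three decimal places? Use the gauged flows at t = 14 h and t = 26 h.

Using the recession-limb readings at t = 14 h and t = 26 h: Q falls from 35 to 8 m³/s over 6 intervals.
K = (Q₂/Q₁)^(1/6) = (8/35)^(1/6) = 0.782.

K ≈ 0.782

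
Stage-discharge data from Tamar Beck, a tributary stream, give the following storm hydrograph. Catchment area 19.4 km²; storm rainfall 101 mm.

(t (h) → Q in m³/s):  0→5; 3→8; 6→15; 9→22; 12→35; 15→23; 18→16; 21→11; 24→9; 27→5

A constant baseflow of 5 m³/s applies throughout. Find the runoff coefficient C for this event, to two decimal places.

ΣQ_DR = 99.00 m³/s; V = ΣQ_DR·Δt = 1.069 × 10^6 m³.
Runoff depth d = V / A = 55.11 mm.
C = d / P = 55.11 / 101 = 0.55.

C ≈ 0.55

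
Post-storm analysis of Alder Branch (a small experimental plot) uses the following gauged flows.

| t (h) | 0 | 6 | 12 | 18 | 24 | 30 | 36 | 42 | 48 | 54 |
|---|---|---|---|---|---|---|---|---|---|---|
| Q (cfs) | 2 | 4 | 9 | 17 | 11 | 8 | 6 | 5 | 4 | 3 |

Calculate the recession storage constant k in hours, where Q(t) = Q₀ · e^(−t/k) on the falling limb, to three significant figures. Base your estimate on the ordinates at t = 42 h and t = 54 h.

On the falling limb, Q drops from 5 to 3 cfs between t = 42 h and t = 54 h (Δt = 12 h).
k = −Δt / ln(Q₂/Q₁) = −12 / ln(3/5) = 23.5 h.

k ≈ 23.5 h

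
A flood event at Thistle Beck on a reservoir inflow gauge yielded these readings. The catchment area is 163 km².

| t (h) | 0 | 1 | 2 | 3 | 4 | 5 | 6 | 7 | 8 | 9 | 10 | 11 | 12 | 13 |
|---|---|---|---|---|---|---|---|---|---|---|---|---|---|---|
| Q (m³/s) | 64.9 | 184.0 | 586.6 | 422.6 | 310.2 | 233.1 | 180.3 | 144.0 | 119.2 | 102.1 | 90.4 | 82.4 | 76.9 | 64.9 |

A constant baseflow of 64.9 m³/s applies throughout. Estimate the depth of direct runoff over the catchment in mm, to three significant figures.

d ≈ 38.7 mm

Direct runoff: 0.0, 119.1, 521.7, 357.7, 245.3, 168.2, 115.4, 79.1, 54.3, 37.2, 25.5, 17.5, 12.0, 0.0 m³/s; ΣQ_DR = 1753 m³/s.
V = ΣQ_DR · Δt = 1753 × 3600 s = 6.311 × 10^6 m³.
Over A = 163 km², depth = V / A = 38.7 mm.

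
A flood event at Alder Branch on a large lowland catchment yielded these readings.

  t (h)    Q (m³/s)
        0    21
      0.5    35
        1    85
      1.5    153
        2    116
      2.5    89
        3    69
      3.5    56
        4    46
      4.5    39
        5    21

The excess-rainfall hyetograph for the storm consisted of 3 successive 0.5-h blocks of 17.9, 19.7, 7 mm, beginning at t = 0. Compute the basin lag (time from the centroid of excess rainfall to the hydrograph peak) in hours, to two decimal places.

Centroid of excess rainfall: t_c = Σ P_i·t̄_i / ΣP_i = 0.6278 h (block centres at 0.25, 0.75, 1.25 h).
Hydrograph peak occurs at t = 1.5 h, so basin lag t_L = 1.5 − 0.6278 = 0.87 h.

t_L ≈ 0.87 h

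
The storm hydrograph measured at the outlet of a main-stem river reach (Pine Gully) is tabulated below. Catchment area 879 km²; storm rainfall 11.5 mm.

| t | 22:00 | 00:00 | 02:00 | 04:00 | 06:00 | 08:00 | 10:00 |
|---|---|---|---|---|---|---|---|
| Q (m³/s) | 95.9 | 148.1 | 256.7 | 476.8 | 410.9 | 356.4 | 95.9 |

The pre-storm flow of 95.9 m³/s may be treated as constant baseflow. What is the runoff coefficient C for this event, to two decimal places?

C ≈ 0.83

ΣQ_DR = 1169 m³/s; V = ΣQ_DR·Δt = 8.420 × 10^6 m³.
Runoff depth d = V / A = 9.579 mm.
C = d / P = 9.579 / 11.5 = 0.83.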